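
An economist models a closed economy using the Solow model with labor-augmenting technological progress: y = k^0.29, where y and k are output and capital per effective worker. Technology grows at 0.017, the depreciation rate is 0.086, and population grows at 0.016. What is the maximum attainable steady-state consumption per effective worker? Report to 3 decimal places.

c_gold ≈ 1.022

The effective depreciation rate is n + g + δ = 0.016 + 0.017 + 0.086 = 0.119.
Golden rule sets MPK = n+g+δ: 0.29·k^(0.29−1) = 0.119, so k_gold = (0.29/0.119)^(1/0.71) ≈ 3.5064.
y_gold = 3.5064^0.29 ≈ 1.4388.
c_gold = y_gold − (n+g+δ)·k_gold = 1.4388 − 0.119·3.5064 ≈ 1.0216.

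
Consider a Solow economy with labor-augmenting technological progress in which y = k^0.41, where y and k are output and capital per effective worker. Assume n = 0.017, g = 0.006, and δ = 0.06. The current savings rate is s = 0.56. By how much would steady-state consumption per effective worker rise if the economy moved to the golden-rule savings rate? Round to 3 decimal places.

The effective depreciation rate is n + g + δ = 0.017 + 0.006 + 0.06 = 0.083.
Current steady state (s = 0.56): k* = (0.56/0.083)^(1/0.59) ≈ 25.4256, y* = 25.4256^0.41 ≈ 3.7684, c* = (1−0.56)·3.7684 ≈ 1.6581.
At the golden rule the marginal product of capital equals n+g+δ: 0.41·k^(0.41−1) = 0.083. Solving, k_gold = (0.41/0.083)^(1/0.59) ≈ 14.9890.
y_gold = 14.9890^0.41 ≈ 3.0344, c_gold = y_gold − 0.083·k_gold ≈ 1.7903.
Gain: Δc = 1.7903 − 1.6581 ≈ 0.1322.

Δc ≈ 0.132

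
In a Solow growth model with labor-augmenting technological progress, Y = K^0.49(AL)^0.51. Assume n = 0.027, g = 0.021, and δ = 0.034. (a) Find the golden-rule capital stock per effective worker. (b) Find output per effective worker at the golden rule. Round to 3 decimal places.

n + g + δ = 0.027 + 0.021 + 0.034 = 0.082.
At the golden rule the marginal product of capital equals n+g+δ: 0.49·k^(0.49−1) = 0.082. Solving, k_gold = (0.49/0.082)^(1/0.51) ≈ 33.2903.
y_gold = 33.2903^0.49 ≈ 5.5710.

(a) k_gold ≈ 33.290; (b) y_gold ≈ 5.571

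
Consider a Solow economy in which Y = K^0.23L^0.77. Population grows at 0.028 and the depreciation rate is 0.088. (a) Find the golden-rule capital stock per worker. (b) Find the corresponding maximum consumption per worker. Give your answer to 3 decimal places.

(a) k_gold ≈ 2.433; (b) c_gold ≈ 0.945

n + δ = 0.028 + 0.088 = 0.116.
Golden rule sets MPK = n+δ: 0.23·k^(0.23−1) = 0.116, so k_gold = (0.23/0.116)^(1/0.77) ≈ 2.4326.
y_gold = 2.4326^0.23 ≈ 1.2269; c_gold = y_gold − 0.116·k_gold ≈ 0.9447.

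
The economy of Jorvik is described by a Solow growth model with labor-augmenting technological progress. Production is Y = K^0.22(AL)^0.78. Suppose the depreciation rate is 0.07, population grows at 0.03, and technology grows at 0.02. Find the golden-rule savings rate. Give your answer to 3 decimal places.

Break-even investment rate: n + g + δ = 0.03 + 0.02 + 0.07 = 0.12.
At the golden rule MPK = n+g+δ, and in any Cobb-Douglas steady state s = (n+g+δ)·k/y = MPK·k/y = capital's share 0.22.

s_gold = 0.220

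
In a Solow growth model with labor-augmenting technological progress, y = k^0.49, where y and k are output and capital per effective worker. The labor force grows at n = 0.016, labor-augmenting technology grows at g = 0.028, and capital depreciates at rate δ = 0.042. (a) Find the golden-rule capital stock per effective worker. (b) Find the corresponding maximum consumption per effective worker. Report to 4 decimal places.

(a) k_gold ≈ 30.3222; (b) c_gold ≈ 2.7141

The effective depreciation rate is n + g + δ = 0.016 + 0.028 + 0.042 = 0.086.
Maximizing c = f(k) − (n+g+δ)·k gives f'(k) = n+g+δ, i.e. 0.49·k^(0.49−1) = 0.086, so k_gold = (0.49/0.086)^(1/0.51) ≈ 30.3222.
y_gold = 30.3222^0.49 ≈ 5.3218; c_gold = y_gold − 0.086·k_gold ≈ 2.7141.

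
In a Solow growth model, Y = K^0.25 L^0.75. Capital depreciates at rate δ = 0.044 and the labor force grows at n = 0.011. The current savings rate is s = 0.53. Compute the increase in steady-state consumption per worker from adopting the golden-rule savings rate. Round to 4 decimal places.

The effective depreciation rate is n + δ = 0.011 + 0.044 = 0.055.
Current steady state (s = 0.53): k* = (0.53/0.055)^(1/0.75) ≈ 20.5062, y* = 20.5062^0.25 ≈ 2.1280, c* = (1−0.53)·2.1280 ≈ 1.0002.
Setting f'(k) = n+δ gives 0.25·k^(0.25−1) = 0.055, hence k_gold = (0.25/0.055)^(1/0.75) ≈ 7.5296.
y_gold = 7.5296^0.25 ≈ 1.6565, c_gold = y_gold − 0.055·k_gold ≈ 1.2424.
Gain: Δc = 1.2424 − 1.0002 ≈ 0.2422.

Δc ≈ 0.2422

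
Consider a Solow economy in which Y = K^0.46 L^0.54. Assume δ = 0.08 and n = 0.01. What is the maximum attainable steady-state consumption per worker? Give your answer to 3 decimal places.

c_gold ≈ 2.167

Capital per worker breaks even when investment replaces (n + δ)·k; here n + δ = 0.09.
Golden rule sets MPK = n+δ: 0.46·k^(0.46−1) = 0.09, so k_gold = (0.46/0.09)^(1/0.54) ≈ 20.5147.
y_gold = 20.5147^0.46 ≈ 4.0137.
c_gold = y_gold − (n+δ)·k_gold = 4.0137 − 0.09·20.5147 ≈ 2.1674.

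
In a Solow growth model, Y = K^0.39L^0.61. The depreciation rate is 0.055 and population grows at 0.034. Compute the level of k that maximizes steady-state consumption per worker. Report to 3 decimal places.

n + δ = 0.034 + 0.055 = 0.089.
At the golden rule the marginal product of capital equals n+δ: 0.39·k^(0.39−1) = 0.089. Solving, k_gold = (0.39/0.089)^(1/0.61) ≈ 11.2700.

k_gold ≈ 11.270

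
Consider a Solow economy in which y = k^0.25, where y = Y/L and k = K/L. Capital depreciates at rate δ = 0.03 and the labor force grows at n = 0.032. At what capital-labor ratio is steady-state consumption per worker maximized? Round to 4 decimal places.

k_gold ≈ 6.4180

The effective depreciation rate is n + δ = 0.032 + 0.03 = 0.062.
Maximizing c = f(k) − (n+δ)·k gives f'(k) = n+δ, i.e. 0.25·k^(0.25−1) = 0.062, so k_gold = (0.25/0.062)^(1/0.75) ≈ 6.4180.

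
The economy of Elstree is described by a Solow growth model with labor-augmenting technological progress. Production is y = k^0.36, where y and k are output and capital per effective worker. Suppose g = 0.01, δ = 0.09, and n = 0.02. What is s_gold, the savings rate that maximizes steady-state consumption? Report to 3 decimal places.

s_gold = 0.360

Capital per effective worker breaks even when investment replaces (n + g + δ)·k; here n + g + δ = 0.12.
At the golden rule MPK = n+g+δ, and in any Cobb-Douglas steady state s = (n+g+δ)·k/y = MPK·k/y = capital's share 0.36.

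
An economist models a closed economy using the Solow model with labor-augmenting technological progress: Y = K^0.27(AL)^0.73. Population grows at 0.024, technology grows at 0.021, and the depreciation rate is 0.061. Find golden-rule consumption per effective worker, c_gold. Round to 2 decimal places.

Capital per effective worker breaks even when investment replaces (n + g + δ)·k; here n + g + δ = 0.106.
Setting f'(k) = n+g+δ gives 0.27·k^(0.27−1) = 0.106, hence k_gold = (0.27/0.106)^(1/0.73) ≈ 3.5995.
y_gold = 3.5995^0.27 ≈ 1.4131.
c_gold = y_gold − (n+g+δ)·k_gold = 1.4131 − 0.106·3.5995 ≈ 1.0316.

c_gold ≈ 1.03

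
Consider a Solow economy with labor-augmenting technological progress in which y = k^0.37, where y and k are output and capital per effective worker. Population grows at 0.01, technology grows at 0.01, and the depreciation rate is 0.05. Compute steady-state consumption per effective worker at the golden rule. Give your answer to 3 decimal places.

n + g + δ = 0.01 + 0.01 + 0.05 = 0.07.
Golden rule sets MPK = n+g+δ: 0.37·k^(0.37−1) = 0.07, so k_gold = (0.37/0.07)^(1/0.63) ≈ 14.0535.
y_gold = 14.0535^0.37 ≈ 2.6588.
c_gold = y_gold − (n+g+δ)·k_gold = 2.6588 − 0.07·14.0535 ≈ 1.6750.

c_gold ≈ 1.675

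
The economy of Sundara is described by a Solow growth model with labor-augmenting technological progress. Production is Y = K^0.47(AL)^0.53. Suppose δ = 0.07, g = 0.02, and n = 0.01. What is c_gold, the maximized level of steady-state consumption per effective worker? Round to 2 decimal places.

n + g + δ = 0.01 + 0.02 + 0.07 = 0.1.
Maximizing c = f(k) − (n+g+δ)·k gives f'(k) = n+g+δ, i.e. 0.47·k^(0.47−1) = 0.1, so k_gold = (0.47/0.1)^(1/0.53) ≈ 18.5400.
y_gold = 18.5400^0.47 ≈ 3.9447.
c_gold = y_gold − (n+g+δ)·k_gold = 3.9447 − 0.1·18.5400 ≈ 2.0907.

c_gold ≈ 2.09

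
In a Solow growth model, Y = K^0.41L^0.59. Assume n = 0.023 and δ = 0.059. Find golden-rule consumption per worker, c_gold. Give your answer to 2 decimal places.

The effective depreciation rate is n + δ = 0.023 + 0.059 = 0.082.
Maximizing c = f(k) − (n+δ)·k gives f'(k) = n+δ, i.e. 0.41·k^(0.41−1) = 0.082, so k_gold = (0.41/0.082)^(1/0.59) ≈ 15.3001.
y_gold = 15.3001^0.41 ≈ 3.0600.
c_gold = y_gold − (n+δ)·k_gold = 3.0600 − 0.082·15.3001 ≈ 1.8054.

c_gold ≈ 1.81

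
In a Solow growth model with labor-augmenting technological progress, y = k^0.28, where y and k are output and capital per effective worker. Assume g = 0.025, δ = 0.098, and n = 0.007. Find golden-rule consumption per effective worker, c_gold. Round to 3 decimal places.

n + g + δ = 0.007 + 0.025 + 0.098 = 0.13.
At the golden rule the marginal product of capital equals n+g+δ: 0.28·k^(0.28−1) = 0.13. Solving, k_gold = (0.28/0.13)^(1/0.72) ≈ 2.9027.
y_gold = 2.9027^0.28 ≈ 1.3477.
c_gold = y_gold − (n+g+δ)·k_gold = 1.3477 − 0.13·2.9027 ≈ 0.9703.

c_gold ≈ 0.970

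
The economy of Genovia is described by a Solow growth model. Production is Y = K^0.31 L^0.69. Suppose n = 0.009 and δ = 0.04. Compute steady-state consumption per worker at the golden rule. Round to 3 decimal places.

Break-even investment rate: n + δ = 0.009 + 0.04 = 0.049.
Setting f'(k) = n+δ gives 0.31·k^(0.31−1) = 0.049, hence k_gold = (0.31/0.049)^(1/0.69) ≈ 14.4914.
y_gold = 14.4914^0.31 ≈ 2.2906.
c_gold = y_gold − (n+δ)·k_gold = 2.2906 − 0.049·14.4914 ≈ 1.5805.

c_gold ≈ 1.580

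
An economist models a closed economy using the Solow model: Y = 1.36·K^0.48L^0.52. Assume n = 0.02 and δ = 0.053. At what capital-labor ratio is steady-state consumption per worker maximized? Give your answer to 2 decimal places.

The effective depreciation rate is n + δ = 0.02 + 0.053 = 0.073.
Setting f'(k) = n+δ gives 0.48·1.36·k^(0.48−1) = 0.073, hence k_gold = (0.48·1.36/0.073)^(1/0.52) ≈ 67.5656.

k_gold ≈ 67.57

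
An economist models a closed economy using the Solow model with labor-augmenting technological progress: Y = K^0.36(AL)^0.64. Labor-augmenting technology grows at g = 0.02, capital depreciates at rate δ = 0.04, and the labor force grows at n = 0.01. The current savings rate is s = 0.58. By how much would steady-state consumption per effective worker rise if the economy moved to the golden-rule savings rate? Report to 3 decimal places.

Δc ≈ 0.228

The effective depreciation rate is n + g + δ = 0.01 + 0.02 + 0.04 = 0.07.
Current steady state (s = 0.58): k* = (0.58/0.07)^(1/0.64) ≈ 27.2202, y* = 27.2202^0.36 ≈ 3.2852, c* = (1−0.58)·3.2852 ≈ 1.3798.
Maximizing c = f(k) − (n+g+δ)·k gives f'(k) = n+g+δ, i.e. 0.36·k^(0.36−1) = 0.07, so k_gold = (0.36/0.07)^(1/0.64) ≈ 12.9198.
y_gold = 12.9198^0.36 ≈ 2.5122, c_gold = y_gold − 0.07·k_gold ≈ 1.6078.
Gain: Δc = 1.6078 − 1.3798 ≈ 0.2280.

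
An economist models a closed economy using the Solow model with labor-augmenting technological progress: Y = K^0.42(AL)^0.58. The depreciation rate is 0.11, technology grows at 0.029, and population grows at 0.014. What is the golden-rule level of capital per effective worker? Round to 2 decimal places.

k_gold ≈ 5.70

Break-even investment rate: n + g + δ = 0.014 + 0.029 + 0.11 = 0.153.
Maximizing c = f(k) − (n+g+δ)·k gives f'(k) = n+g+δ, i.e. 0.42·k^(0.42−1) = 0.153, so k_gold = (0.42/0.153)^(1/0.58) ≈ 5.7034.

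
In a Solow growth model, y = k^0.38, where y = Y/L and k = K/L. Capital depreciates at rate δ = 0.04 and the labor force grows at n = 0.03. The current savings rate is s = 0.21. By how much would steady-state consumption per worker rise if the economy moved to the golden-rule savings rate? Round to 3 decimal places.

The effective depreciation rate is n + δ = 0.03 + 0.04 = 0.07.
Current steady state (s = 0.21): k* = (0.21/0.07)^(1/0.62) ≈ 5.8823, y* = 5.8823^0.38 ≈ 1.9608, c* = (1−0.21)·1.9608 ≈ 1.5490.
Golden rule sets MPK = n+δ: 0.38·k^(0.38−1) = 0.07, so k_gold = (0.38/0.07)^(1/0.62) ≈ 15.3101.
y_gold = 15.3101^0.38 ≈ 2.8203, c_gold = y_gold − 0.07·k_gold ≈ 1.7486.
Gain: Δc = 1.7486 − 1.5490 ≈ 0.1996.

Δc ≈ 0.200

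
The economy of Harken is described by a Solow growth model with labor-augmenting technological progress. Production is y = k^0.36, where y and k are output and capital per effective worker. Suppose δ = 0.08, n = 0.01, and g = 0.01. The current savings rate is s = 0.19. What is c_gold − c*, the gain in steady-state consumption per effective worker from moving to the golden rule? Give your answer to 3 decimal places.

Δc ≈ 0.153

n + g + δ = 0.01 + 0.01 + 0.08 = 0.1.
Current steady state (s = 0.19): k* = (0.19/0.1)^(1/0.64) ≈ 2.7262, y* = 2.7262^0.36 ≈ 1.4348, c* = (1−0.19)·1.4348 ≈ 1.1622.
At the golden rule the marginal product of capital equals n+g+δ: 0.36·k^(0.36−1) = 0.1. Solving, k_gold = (0.36/0.1)^(1/0.64) ≈ 7.3998.
y_gold = 7.3998^0.36 ≈ 2.0555, c_gold = y_gold − 0.1·k_gold ≈ 1.3155.
Gain: Δc = 1.3155 − 1.1622 ≈ 0.1533.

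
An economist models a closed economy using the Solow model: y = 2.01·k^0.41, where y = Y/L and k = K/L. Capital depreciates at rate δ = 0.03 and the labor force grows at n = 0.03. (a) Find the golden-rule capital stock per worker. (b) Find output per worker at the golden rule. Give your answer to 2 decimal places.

n + δ = 0.03 + 0.03 = 0.06.
At the golden rule the marginal product of capital equals n+δ: 0.41·2.01·k^(0.41−1) = 0.06. Solving, k_gold = (0.41·2.01/0.06)^(1/0.59) ≈ 84.8249.
y_gold = 2.01·84.8249^0.41 ≈ 12.4134.

(a) k_gold ≈ 84.82; (b) y_gold ≈ 12.41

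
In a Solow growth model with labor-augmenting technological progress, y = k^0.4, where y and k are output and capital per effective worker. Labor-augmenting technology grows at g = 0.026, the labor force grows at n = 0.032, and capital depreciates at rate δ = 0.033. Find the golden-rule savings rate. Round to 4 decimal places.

Capital per effective worker breaks even when investment replaces (n + g + δ)·k; here n + g + δ = 0.091.
At the golden rule MPK = n+g+δ, and in any Cobb-Douglas steady state s = (n+g+δ)·k/y = MPK·k/y = capital's share 0.4.

s_gold = 0.4000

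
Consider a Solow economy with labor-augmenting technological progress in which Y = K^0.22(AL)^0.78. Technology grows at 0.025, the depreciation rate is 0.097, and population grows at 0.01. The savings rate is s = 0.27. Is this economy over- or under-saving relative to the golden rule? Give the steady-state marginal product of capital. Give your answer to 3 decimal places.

over-saving; MPK ≈ 0.108

Capital per effective worker breaks even when investment replaces (n + g + δ)·k; here n + g + δ = 0.132.
Steady-state k*: s·k^0.22 = 0.132·k gives k* = (0.27/0.132)^(1/0.78) ≈ 2.5029.
MPK = 0.22·2.5029^(-0.78) ≈ 0.1076.
MPK < n+g+δ = 0.132, so the economy is dynamically inefficient (over-saving).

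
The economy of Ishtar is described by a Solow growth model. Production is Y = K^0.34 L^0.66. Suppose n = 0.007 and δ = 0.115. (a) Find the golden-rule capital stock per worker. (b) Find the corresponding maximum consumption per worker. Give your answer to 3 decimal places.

n + δ = 0.007 + 0.115 = 0.122.
Maximizing c = f(k) − (n+δ)·k gives f'(k) = n+δ, i.e. 0.34·k^(0.34−1) = 0.122, so k_gold = (0.34/0.122)^(1/0.66) ≈ 4.7252.
y_gold = 4.7252^0.34 ≈ 1.6955; c_gold = y_gold − 0.122·k_gold ≈ 1.1190.

(a) k_gold ≈ 4.725; (b) c_gold ≈ 1.119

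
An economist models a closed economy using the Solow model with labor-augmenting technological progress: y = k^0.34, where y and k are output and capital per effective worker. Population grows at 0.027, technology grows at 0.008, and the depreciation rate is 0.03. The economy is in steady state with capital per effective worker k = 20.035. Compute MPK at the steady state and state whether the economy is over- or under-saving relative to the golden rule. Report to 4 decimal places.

Break-even investment rate: n + g + δ = 0.027 + 0.008 + 0.03 = 0.065.
MPK = 0.34·k^(0.34−1) = 0.34·20.035^(-0.66) ≈ 0.0470.
MPK < 0.065, so the economy is dynamically inefficient (over-saving).

over-saving; MPK ≈ 0.0470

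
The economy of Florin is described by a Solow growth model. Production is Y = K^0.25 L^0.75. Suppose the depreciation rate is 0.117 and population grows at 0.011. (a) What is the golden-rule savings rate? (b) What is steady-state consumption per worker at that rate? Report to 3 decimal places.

(a) s_gold = 0.250; (b) c_gold ≈ 0.938

n + δ = 0.011 + 0.117 = 0.128.
For Cobb-Douglas, s_gold equals capital's share: s_gold = 0.25.
At the golden rule the marginal product of capital equals n+δ: 0.25·k^(0.25−1) = 0.128. Solving, k_gold = (0.25/0.128)^(1/0.75) ≈ 2.4414.
y_gold = 2.4414^0.25 ≈ 1.2500; c_gold = (1−0.25)·y_gold ≈ 0.9375.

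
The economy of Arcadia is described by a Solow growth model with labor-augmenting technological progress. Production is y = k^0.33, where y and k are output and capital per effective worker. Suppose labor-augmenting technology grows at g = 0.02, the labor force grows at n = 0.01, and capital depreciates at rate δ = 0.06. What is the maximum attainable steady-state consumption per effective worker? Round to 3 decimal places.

Break-even investment rate: n + g + δ = 0.01 + 0.02 + 0.06 = 0.09.
Golden rule sets MPK = n+g+δ: 0.33·k^(0.33−1) = 0.09, so k_gold = (0.33/0.09)^(1/0.67) ≈ 6.9534.
y_gold = 6.9534^0.33 ≈ 1.8964.
c_gold = y_gold − (n+g+δ)·k_gold = 1.8964 − 0.09·6.9534 ≈ 1.2706.

c_gold ≈ 1.271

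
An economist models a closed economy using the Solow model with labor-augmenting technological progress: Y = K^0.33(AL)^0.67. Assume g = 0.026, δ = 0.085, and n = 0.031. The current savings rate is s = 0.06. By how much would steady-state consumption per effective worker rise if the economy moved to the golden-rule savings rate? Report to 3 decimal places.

Δc ≈ 0.400

Capital per effective worker breaks even when investment replaces (n + g + δ)·k; here n + g + δ = 0.142.
Current steady state (s = 0.06): k* = (0.06/0.142)^(1/0.67) ≈ 0.2764, y* = 0.2764^0.33 ≈ 0.6542, c* = (1−0.06)·0.6542 ≈ 0.6150.
Maximizing c = f(k) − (n+g+δ)·k gives f'(k) = n+g+δ, i.e. 0.33·k^(0.33−1) = 0.142, so k_gold = (0.33/0.142)^(1/0.67) ≈ 3.5205.
y_gold = 3.5205^0.33 ≈ 1.5149, c_gold = y_gold − 0.142·k_gold ≈ 1.0150.
Gain: Δc = 1.0150 − 0.6150 ≈ 0.4000.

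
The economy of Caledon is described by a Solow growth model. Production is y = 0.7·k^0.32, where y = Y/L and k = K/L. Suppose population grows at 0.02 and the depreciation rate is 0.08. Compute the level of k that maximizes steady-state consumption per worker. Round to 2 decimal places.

k_gold ≈ 3.27

n + δ = 0.02 + 0.08 = 0.1.
Setting f'(k) = n+δ gives 0.32·0.7·k^(0.32−1) = 0.1, hence k_gold = (0.32·0.7/0.1)^(1/0.68) ≈ 3.2739.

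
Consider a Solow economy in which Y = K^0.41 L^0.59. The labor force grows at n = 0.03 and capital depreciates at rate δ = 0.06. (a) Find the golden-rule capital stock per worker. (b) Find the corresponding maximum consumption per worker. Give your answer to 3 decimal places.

(a) k_gold ≈ 13.067; (b) c_gold ≈ 1.692

Break-even investment rate: n + δ = 0.03 + 0.06 = 0.09.
Golden rule sets MPK = n+δ: 0.41·k^(0.41−1) = 0.09, so k_gold = (0.41/0.09)^(1/0.59) ≈ 13.0669.
y_gold = 13.0669^0.41 ≈ 2.8683; c_gold = y_gold − 0.09·k_gold ≈ 1.6923.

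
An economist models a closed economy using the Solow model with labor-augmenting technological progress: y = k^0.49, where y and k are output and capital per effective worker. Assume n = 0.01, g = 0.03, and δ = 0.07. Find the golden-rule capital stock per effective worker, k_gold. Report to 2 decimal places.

n + g + δ = 0.01 + 0.03 + 0.07 = 0.11.
Golden rule sets MPK = n+g+δ: 0.49·k^(0.49−1) = 0.11, so k_gold = (0.49/0.11)^(1/0.51) ≈ 18.7139.

k_gold ≈ 18.71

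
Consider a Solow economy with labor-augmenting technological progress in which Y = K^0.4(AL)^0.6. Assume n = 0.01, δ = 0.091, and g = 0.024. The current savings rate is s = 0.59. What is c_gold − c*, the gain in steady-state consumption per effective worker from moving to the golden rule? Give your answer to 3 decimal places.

n + g + δ = 0.01 + 0.024 + 0.091 = 0.125.
Current steady state (s = 0.59): k* = (0.59/0.125)^(1/0.6) ≈ 13.2812, y* = 13.2812^0.4 ≈ 2.8138, c* = (1−0.59)·2.8138 ≈ 1.1537.
Setting f'(k) = n+g+δ gives 0.4·k^(0.4−1) = 0.125, hence k_gold = (0.4/0.125)^(1/0.6) ≈ 6.9489.
y_gold = 6.9489^0.4 ≈ 2.1715, c_gold = y_gold − 0.125·k_gold ≈ 1.3029.
Gain: Δc = 1.3029 − 1.1537 ≈ 0.1493.

Δc ≈ 0.149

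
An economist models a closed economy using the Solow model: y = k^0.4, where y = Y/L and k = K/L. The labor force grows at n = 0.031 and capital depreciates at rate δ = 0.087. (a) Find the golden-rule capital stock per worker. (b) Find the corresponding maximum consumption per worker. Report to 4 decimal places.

(a) k_gold ≈ 7.6494; (b) c_gold ≈ 1.3540

Break-even investment rate: n + δ = 0.031 + 0.087 = 0.118.
At the golden rule the marginal product of capital equals n+δ: 0.4·k^(0.4−1) = 0.118. Solving, k_gold = (0.4/0.118)^(1/0.6) ≈ 7.6494.
y_gold = 7.6494^0.4 ≈ 2.2566; c_gold = y_gold − 0.118·k_gold ≈ 1.3540.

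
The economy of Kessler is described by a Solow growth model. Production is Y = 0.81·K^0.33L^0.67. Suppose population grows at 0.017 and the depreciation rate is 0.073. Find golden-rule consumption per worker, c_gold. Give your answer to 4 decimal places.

The effective depreciation rate is n + δ = 0.017 + 0.073 = 0.09.
Maximizing c = f(k) − (n+δ)·k gives f'(k) = n+δ, i.e. 0.33·0.81·k^(0.33−1) = 0.09, so k_gold = (0.33·0.81/0.09)^(1/0.67) ≈ 5.0770.
y_gold = 0.81·5.0770^0.33 ≈ 1.3846.
c_gold = y_gold − (n+δ)·k_gold = 1.3846 − 0.09·5.0770 ≈ 0.9277.

c_gold ≈ 0.9277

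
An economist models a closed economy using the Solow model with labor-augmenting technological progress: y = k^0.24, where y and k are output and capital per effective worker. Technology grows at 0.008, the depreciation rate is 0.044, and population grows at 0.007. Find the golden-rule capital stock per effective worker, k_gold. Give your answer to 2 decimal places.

Capital per effective worker breaks even when investment replaces (n + g + δ)·k; here n + g + δ = 0.059.
At the golden rule the marginal product of capital equals n+g+δ: 0.24·k^(0.24−1) = 0.059. Solving, k_gold = (0.24/0.059)^(1/0.76) ≈ 6.3356.

k_gold ≈ 6.34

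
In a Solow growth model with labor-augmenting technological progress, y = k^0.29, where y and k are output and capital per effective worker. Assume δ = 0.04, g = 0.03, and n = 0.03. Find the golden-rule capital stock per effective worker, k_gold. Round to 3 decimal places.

k_gold ≈ 4.480

Capital per effective worker breaks even when investment replaces (n + g + δ)·k; here n + g + δ = 0.1.
At the golden rule the marginal product of capital equals n+g+δ: 0.29·k^(0.29−1) = 0.1. Solving, k_gold = (0.29/0.1)^(1/0.71) ≈ 4.4799.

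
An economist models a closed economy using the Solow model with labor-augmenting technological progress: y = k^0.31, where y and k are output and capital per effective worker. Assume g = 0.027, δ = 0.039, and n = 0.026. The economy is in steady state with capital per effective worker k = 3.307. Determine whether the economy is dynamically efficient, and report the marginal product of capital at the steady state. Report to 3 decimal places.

Capital per effective worker breaks even when investment replaces (n + g + δ)·k; here n + g + δ = 0.092.
MPK = 0.31·k^(0.31−1) = 0.31·3.307^(-0.69) ≈ 0.1358.
MPK > 0.092, so the economy is dynamically efficient (under-saving).

dynamically efficient; MPK ≈ 0.136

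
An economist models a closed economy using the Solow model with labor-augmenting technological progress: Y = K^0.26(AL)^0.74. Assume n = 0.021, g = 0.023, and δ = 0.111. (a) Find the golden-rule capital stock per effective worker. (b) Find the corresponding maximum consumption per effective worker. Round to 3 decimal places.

(a) k_gold ≈ 2.012; (b) c_gold ≈ 0.887

The effective depreciation rate is n + g + δ = 0.021 + 0.023 + 0.111 = 0.155.
At the golden rule the marginal product of capital equals n+g+δ: 0.26·k^(0.26−1) = 0.155. Solving, k_gold = (0.26/0.155)^(1/0.74) ≈ 2.0117.
y_gold = 2.0117^0.26 ≈ 1.1993; c_gold = y_gold − 0.155·k_gold ≈ 0.8875.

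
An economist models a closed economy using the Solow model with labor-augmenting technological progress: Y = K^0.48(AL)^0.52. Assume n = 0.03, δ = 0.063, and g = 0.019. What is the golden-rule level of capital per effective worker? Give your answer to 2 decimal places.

Break-even investment rate: n + g + δ = 0.03 + 0.019 + 0.063 = 0.112.
Maximizing c = f(k) − (n+g+δ)·k gives f'(k) = n+g+δ, i.e. 0.48·k^(0.48−1) = 0.112, so k_gold = (0.48/0.112)^(1/0.52) ≈ 16.4221.

k_gold ≈ 16.42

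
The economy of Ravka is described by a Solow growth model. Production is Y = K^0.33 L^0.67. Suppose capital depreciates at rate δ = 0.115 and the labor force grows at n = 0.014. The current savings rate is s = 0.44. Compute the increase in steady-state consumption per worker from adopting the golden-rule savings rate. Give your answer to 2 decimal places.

The effective depreciation rate is n + δ = 0.014 + 0.115 = 0.129.
Current steady state (s = 0.44): k* = (0.44/0.129)^(1/0.67) ≈ 6.2419, y* = 6.2419^0.33 ≈ 1.8300, c* = (1−0.44)·1.8300 ≈ 1.0248.
Golden rule sets MPK = n+δ: 0.33·k^(0.33−1) = 0.129, so k_gold = (0.33/0.129)^(1/0.67) ≈ 4.0630.
y_gold = 4.0630^0.33 ≈ 1.5882, c_gold = y_gold − 0.129·k_gold ≈ 1.0641.
Gain: Δc = 1.0641 − 1.0248 ≈ 0.0393.

Δc ≈ 0.04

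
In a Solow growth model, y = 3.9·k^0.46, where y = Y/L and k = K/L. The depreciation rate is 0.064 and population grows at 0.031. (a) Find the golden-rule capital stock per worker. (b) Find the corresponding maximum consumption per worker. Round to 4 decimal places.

(a) k_gold ≈ 230.7523; (b) c_gold ≈ 25.7339

The effective depreciation rate is n + δ = 0.031 + 0.064 = 0.095.
At the golden rule the marginal product of capital equals n+δ: 0.46·3.9·k^(0.46−1) = 0.095. Solving, k_gold = (0.46·3.9/0.095)^(1/0.54) ≈ 230.7523.
y_gold = 3.9·230.7523^0.46 ≈ 47.6554; c_gold = y_gold − 0.095·k_gold ≈ 25.7339.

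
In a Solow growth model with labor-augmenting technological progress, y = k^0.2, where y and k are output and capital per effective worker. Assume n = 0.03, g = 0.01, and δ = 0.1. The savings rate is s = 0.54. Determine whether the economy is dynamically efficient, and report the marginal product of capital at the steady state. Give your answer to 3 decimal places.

dynamically inefficient; MPK ≈ 0.052

Break-even investment rate: n + g + δ = 0.03 + 0.01 + 0.1 = 0.14.
Steady-state k*: s·k^0.2 = 0.14·k gives k* = (0.54/0.14)^(1/0.8) ≈ 5.4055.
MPK = 0.2·5.4055^(-0.8) ≈ 0.0519.
MPK < n+g+δ = 0.14, so the economy is dynamically inefficient (over-saving).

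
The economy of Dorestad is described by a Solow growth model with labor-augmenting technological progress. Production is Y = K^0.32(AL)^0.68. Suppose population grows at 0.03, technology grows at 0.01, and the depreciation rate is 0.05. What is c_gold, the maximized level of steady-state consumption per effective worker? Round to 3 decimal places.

The effective depreciation rate is n + g + δ = 0.03 + 0.01 + 0.05 = 0.09.
Setting f'(k) = n+g+δ gives 0.32·k^(0.32−1) = 0.09, hence k_gold = (0.32/0.09)^(1/0.68) ≈ 6.4589.
y_gold = 6.4589^0.32 ≈ 1.8166.
c_gold = y_gold − (n+g+δ)·k_gold = 1.8166 − 0.09·6.4589 ≈ 1.2353.

c_gold ≈ 1.235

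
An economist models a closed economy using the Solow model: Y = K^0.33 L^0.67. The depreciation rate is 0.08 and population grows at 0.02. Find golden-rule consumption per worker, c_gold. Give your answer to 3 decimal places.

The effective depreciation rate is n + δ = 0.02 + 0.08 = 0.1.
Maximizing c = f(k) − (n+δ)·k gives f'(k) = n+δ, i.e. 0.33·k^(0.33−1) = 0.1, so k_gold = (0.33/0.1)^(1/0.67) ≈ 5.9416.
y_gold = 5.9416^0.33 ≈ 1.8005.
c_gold = y_gold − (n+δ)·k_gold = 1.8005 − 0.1·5.9416 ≈ 1.2063.

c_gold ≈ 1.206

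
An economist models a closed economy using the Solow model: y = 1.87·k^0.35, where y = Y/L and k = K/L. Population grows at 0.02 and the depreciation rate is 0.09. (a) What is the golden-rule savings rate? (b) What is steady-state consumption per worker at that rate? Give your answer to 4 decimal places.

Capital per worker breaks even when investment replaces (n + δ)·k; here n + δ = 0.11.
For Cobb-Douglas, s_gold equals capital's share: s_gold = 0.35.
Maximizing c = f(k) − (n+δ)·k gives f'(k) = n+δ, i.e. 0.35·1.87·k^(0.35−1) = 0.11, so k_gold = (0.35·1.87/0.11)^(1/0.65) ≈ 15.5441.
y_gold = 1.87·15.5441^0.35 ≈ 4.8853; c_gold = (1−0.35)·y_gold ≈ 3.1754.

(a) s_gold = 0.3500; (b) c_gold ≈ 3.1754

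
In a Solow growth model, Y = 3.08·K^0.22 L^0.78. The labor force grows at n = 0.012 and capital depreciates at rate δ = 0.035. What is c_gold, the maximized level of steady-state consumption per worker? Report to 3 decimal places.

Break-even investment rate: n + δ = 0.012 + 0.035 = 0.047.
Setting f'(k) = n+δ gives 0.22·3.08·k^(0.22−1) = 0.047, hence k_gold = (0.22·3.08/0.047)^(1/0.78) ≈ 30.6012.
y_gold = 3.08·30.6012^0.22 ≈ 6.5375.
c_gold = y_gold − (n+δ)·k_gold = 6.5375 − 0.047·30.6012 ≈ 5.0993.

c_gold ≈ 5.099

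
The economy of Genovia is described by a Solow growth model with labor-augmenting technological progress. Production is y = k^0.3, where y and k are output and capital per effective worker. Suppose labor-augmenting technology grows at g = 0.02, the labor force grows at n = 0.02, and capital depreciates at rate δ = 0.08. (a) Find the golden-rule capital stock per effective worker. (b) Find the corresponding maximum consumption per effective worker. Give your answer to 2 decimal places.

Break-even investment rate: n + g + δ = 0.02 + 0.02 + 0.08 = 0.12.
At the golden rule the marginal product of capital equals n+g+δ: 0.3·k^(0.3−1) = 0.12. Solving, k_gold = (0.3/0.12)^(1/0.7) ≈ 3.7024.
y_gold = 3.7024^0.3 ≈ 1.4810; c_gold = y_gold − 0.12·k_gold ≈ 1.0367.

(a) k_gold ≈ 3.70; (b) c_gold ≈ 1.04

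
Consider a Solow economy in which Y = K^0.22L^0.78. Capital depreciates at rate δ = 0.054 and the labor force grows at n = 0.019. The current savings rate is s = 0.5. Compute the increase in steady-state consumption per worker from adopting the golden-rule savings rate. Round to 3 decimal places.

Δc ≈ 0.204

Break-even investment rate: n + δ = 0.019 + 0.054 = 0.073.
Current steady state (s = 0.5): k* = (0.5/0.073)^(1/0.78) ≈ 11.7854, y* = 11.7854^0.22 ≈ 1.7207, c* = (1−0.5)·1.7207 ≈ 0.8603.
Maximizing c = f(k) − (n+δ)·k gives f'(k) = n+δ, i.e. 0.22·k^(0.22−1) = 0.073, so k_gold = (0.22/0.073)^(1/0.78) ≈ 4.1137.
y_gold = 4.1137^0.22 ≈ 1.3650, c_gold = y_gold − 0.073·k_gold ≈ 1.0647.
Gain: Δc = 1.0647 − 0.8603 ≈ 0.2044.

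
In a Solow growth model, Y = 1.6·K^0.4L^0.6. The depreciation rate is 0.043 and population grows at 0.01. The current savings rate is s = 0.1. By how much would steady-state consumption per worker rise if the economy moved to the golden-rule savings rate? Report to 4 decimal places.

Capital per worker breaks even when investment replaces (n + δ)·k; here n + δ = 0.053.
Current steady state (s = 0.1): k* = (0.1·1.6/0.053)^(1/0.6) ≈ 6.3058, y* = 1.6·6.3058^0.4 ≈ 3.3421, c* = (1−0.1)·3.3421 ≈ 3.0079.
Golden rule sets MPK = n+δ: 0.4·1.6·k^(0.4−1) = 0.053, so k_gold = (0.4·1.6/0.053)^(1/0.6) ≈ 63.5585.
y_gold = 1.6·63.5585^0.4 ≈ 8.4215, c_gold = y_gold − 0.053·k_gold ≈ 5.0529.
Gain: Δc = 5.0529 − 3.0079 ≈ 2.0450.

Δc ≈ 2.0450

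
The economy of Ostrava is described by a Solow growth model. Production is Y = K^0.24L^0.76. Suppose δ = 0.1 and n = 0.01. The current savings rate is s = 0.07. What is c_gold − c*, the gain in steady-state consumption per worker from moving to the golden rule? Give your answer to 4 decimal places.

n + δ = 0.01 + 0.1 = 0.11.
Current steady state (s = 0.07): k* = (0.07/0.11)^(1/0.76) ≈ 0.5517, y* = 0.5517^0.24 ≈ 0.8670, c* = (1−0.07)·0.8670 ≈ 0.8063.
Golden rule sets MPK = n+δ: 0.24·k^(0.24−1) = 0.11, so k_gold = (0.24/0.11)^(1/0.76) ≈ 2.7913.
y_gold = 2.7913^0.24 ≈ 1.2794, c_gold = y_gold − 0.11·k_gold ≈ 0.9723.
Gain: Δc = 0.9723 − 0.8063 ≈ 0.1660.

Δc ≈ 0.1660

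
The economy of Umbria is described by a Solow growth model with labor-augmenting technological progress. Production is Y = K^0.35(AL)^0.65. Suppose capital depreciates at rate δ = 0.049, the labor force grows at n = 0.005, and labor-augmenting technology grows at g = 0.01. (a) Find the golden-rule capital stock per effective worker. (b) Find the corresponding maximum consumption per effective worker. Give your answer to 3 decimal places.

(a) k_gold ≈ 13.653; (b) c_gold ≈ 1.623

Capital per effective worker breaks even when investment replaces (n + g + δ)·k; here n + g + δ = 0.064.
Golden rule sets MPK = n+g+δ: 0.35·k^(0.35−1) = 0.064, so k_gold = (0.35/0.064)^(1/0.65) ≈ 13.6525.
y_gold = 13.6525^0.35 ≈ 2.4965; c_gold = y_gold − 0.064·k_gold ≈ 1.6227.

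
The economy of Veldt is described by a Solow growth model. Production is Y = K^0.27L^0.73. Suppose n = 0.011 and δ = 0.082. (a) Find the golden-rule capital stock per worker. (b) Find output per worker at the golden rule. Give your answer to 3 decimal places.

Break-even investment rate: n + δ = 0.011 + 0.082 = 0.093.
At the golden rule the marginal product of capital equals n+δ: 0.27·k^(0.27−1) = 0.093. Solving, k_gold = (0.27/0.093)^(1/0.73) ≈ 4.3061.
y_gold = 4.3061^0.27 ≈ 1.4832.

(a) k_gold ≈ 4.306; (b) y_gold ≈ 1.483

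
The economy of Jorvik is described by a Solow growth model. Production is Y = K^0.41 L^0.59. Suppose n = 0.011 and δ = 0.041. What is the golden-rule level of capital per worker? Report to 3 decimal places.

Capital per worker breaks even when investment replaces (n + δ)·k; here n + δ = 0.052.
Golden rule sets MPK = n+δ: 0.41·k^(0.41−1) = 0.052, so k_gold = (0.41/0.052)^(1/0.59) ≈ 33.1106.

k_gold ≈ 33.111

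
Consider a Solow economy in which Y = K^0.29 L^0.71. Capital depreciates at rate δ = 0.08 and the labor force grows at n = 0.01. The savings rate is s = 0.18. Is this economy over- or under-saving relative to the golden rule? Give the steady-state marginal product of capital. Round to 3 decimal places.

under-saving; MPK ≈ 0.145

The effective depreciation rate is n + δ = 0.01 + 0.08 = 0.09.
Steady-state k*: s·k^0.29 = 0.09·k gives k* = (0.18/0.09)^(1/0.71) ≈ 2.6545.
MPK = 0.29·2.6545^(-0.71) ≈ 0.1450.
MPK > n+δ = 0.09, so the economy is dynamically efficient (under-saving).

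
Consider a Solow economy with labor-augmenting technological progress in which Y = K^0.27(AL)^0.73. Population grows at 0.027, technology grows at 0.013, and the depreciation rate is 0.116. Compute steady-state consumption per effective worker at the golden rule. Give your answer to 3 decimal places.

c_gold ≈ 0.894

The effective depreciation rate is n + g + δ = 0.027 + 0.013 + 0.116 = 0.156.
Setting f'(k) = n+g+δ gives 0.27·k^(0.27−1) = 0.156, hence k_gold = (0.27/0.156)^(1/0.73) ≈ 2.1201.
y_gold = 2.1201^0.27 ≈ 1.2249.
c_gold = y_gold − (n+g+δ)·k_gold = 1.2249 − 0.156·2.1201 ≈ 0.8942.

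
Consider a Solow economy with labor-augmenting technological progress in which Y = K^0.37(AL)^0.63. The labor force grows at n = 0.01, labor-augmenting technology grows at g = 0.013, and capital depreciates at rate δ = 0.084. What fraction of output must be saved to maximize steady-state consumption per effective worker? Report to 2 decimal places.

Break-even investment rate: n + g + δ = 0.01 + 0.013 + 0.084 = 0.107.
At the golden rule MPK = n+g+δ, and in any Cobb-Douglas steady state s = (n+g+δ)·k/y = MPK·k/y = capital's share 0.37.

s_gold = 0.37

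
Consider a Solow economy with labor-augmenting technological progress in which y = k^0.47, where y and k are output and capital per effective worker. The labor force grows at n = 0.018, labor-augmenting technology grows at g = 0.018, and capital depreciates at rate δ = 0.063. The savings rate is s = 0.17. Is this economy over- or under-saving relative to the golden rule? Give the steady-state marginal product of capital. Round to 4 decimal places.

under-saving; MPK ≈ 0.2737

Break-even investment rate: n + g + δ = 0.018 + 0.018 + 0.063 = 0.099.
Steady-state k*: s·k^0.47 = 0.099·k gives k* = (0.17/0.099)^(1/0.53) ≈ 2.7736.
MPK = 0.47·2.7736^(-0.53) ≈ 0.2737.
MPK > n+g+δ = 0.099, so the economy is dynamically efficient (under-saving).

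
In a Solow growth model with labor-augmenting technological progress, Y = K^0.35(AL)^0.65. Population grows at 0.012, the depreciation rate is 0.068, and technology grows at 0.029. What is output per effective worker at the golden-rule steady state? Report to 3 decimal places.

n + g + δ = 0.012 + 0.029 + 0.068 = 0.109.
At the golden rule the marginal product of capital equals n+g+δ: 0.35·k^(0.35−1) = 0.109. Solving, k_gold = (0.35/0.109)^(1/0.65) ≈ 6.0179.
Output: y_gold = k_gold^0.35 = 6.0179^0.35 ≈ 1.8742.

y_gold ≈ 1.874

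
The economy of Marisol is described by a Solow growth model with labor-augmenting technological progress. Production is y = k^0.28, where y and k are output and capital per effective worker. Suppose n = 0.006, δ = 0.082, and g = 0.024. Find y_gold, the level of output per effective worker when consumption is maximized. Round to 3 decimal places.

Break-even investment rate: n + g + δ = 0.006 + 0.024 + 0.082 = 0.112.
Maximizing c = f(k) − (n+g+δ)·k gives f'(k) = n+g+δ, i.e. 0.28·k^(0.28−1) = 0.112, so k_gold = (0.28/0.112)^(1/0.72) ≈ 3.5702.
Output: y_gold = k_gold^0.28 = 3.5702^0.28 ≈ 1.4281.

y_gold ≈ 1.428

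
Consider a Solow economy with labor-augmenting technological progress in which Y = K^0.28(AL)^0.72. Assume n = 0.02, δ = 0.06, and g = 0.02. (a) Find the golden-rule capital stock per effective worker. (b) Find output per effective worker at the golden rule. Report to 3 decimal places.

(a) k_gold ≈ 4.179; (b) y_gold ≈ 1.492

Capital per effective worker breaks even when investment replaces (n + g + δ)·k; here n + g + δ = 0.1.
Setting f'(k) = n+g+δ gives 0.28·k^(0.28−1) = 0.1, hence k_gold = (0.28/0.1)^(1/0.72) ≈ 4.1788.
y_gold = 4.1788^0.28 ≈ 1.4924.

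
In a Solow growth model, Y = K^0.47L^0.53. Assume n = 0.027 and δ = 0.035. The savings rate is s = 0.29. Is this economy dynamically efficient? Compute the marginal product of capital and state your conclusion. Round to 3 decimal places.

dynamically efficient; MPK ≈ 0.100

Break-even investment rate: n + δ = 0.027 + 0.035 = 0.062.
Steady-state k*: s·k^0.47 = 0.062·k gives k* = (0.29/0.062)^(1/0.53) ≈ 18.3723.
MPK = 0.47·18.3723^(-0.53) ≈ 0.1005.
MPK > n+δ = 0.062, so the economy is dynamically efficient (under-saving).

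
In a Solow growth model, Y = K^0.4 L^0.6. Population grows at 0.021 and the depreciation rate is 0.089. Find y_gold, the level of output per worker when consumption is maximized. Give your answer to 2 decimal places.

y_gold ≈ 2.36

Capital per worker breaks even when investment replaces (n + δ)·k; here n + δ = 0.11.
Setting f'(k) = n+δ gives 0.4·k^(0.4−1) = 0.11, hence k_gold = (0.4/0.11)^(1/0.6) ≈ 8.5990.
Output: y_gold = k_gold^0.4 = 8.5990^0.4 ≈ 2.3647.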